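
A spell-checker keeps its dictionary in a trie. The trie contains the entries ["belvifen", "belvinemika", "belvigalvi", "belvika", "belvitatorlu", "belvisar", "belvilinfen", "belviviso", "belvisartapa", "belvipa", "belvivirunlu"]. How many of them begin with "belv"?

Walk to "belv"; the words in its subtree are exactly those with that prefix.
Words under "belv": belvifen, belvigalvi, belvika, belvilinfen, belvinemika, belvipa, belvisar, belvisartapa, belvitatorlu, belvivirunlu, belviviso
Count: 11

11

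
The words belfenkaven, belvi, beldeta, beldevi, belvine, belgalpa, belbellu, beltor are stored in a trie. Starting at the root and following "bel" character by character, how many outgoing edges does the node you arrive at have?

6

Follow the path "bel" to its node, then look at its outgoing edges.
Distinct next characters after "bel": b, d, f, g, t, v.
That node has 6 child edges.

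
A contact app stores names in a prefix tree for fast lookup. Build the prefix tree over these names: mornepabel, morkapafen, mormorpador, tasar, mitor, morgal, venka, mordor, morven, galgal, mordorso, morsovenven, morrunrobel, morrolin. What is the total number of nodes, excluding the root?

Insert word by word; a character creates a node only if that edge doesn't already exist:
  "mornepabel" → 10 new (m, o, r, n, e, p, a, b, e, l)
  "morkapafen" → prefix "mor" already present; 7 new (k, a, p, a, f, e, n)
  "mormorpador" → prefix "mor" already present; 8 new (m, o, r, p, a, d, o, r)
  "tasar" → 5 new (t, a, s, a, r)
  "mitor" → prefix "m" already present; 4 new (i, t, o, r)
  "morgal" → prefix "mor" already present; 3 new (g, a, l)
  "venka" → 5 new (v, e, n, k, a)
  "mordor" → prefix "mor" already present; 3 new (d, o, r)
  "morven" → prefix "mor" already present; 3 new (v, e, n)
  "galgal" → 6 new (g, a, l, g, a, l)
  "mordorso" → prefix "mordor" already present; 2 new (s, o)
  "morsovenven" → prefix "mor" already present; 8 new (s, o, v, e, n, v, e, n)
  "morrunrobel" → prefix "mor" already present; 8 new (r, u, n, r, o, b, e, l)
  "morrolin" → prefix "morr" already present; 4 new (o, l, i, n)
Total nodes = 10 + 7 + 8 + 5 + 4 + 3 + 5 + 3 + 3 + 6 + 2 + 8 + 8 + 4 = 76

76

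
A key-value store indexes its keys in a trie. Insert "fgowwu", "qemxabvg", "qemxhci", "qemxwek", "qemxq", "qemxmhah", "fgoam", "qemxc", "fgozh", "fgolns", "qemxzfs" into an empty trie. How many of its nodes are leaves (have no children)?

A leaf is a node with no children — equivalently, the end of a word that is not a proper prefix of any other stored word.
Those words: "fgoam", "fgolns", "fgowwu", "fgozh", "qemxabvg", "qemxc", "qemxhci", "qemxmhah", "qemxq", "qemxwek", "qemxzfs"
Leaf count: 11

11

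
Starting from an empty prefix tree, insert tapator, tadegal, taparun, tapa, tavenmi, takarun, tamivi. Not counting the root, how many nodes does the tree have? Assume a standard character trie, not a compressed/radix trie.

29

Trace insertions, counting only characters that open a new branch:
  "tapator" → 7 new (t, a, p, a, t, o, r)
  "tadegal" → prefix "ta" already present; 5 new (d, e, g, a, l)
  "taparun" → prefix "tapa" already present; 3 new (r, u, n)
  "tapa" → prefix "tapa" already present; 0 new (none)
  "tavenmi" → prefix "ta" already present; 5 new (v, e, n, m, i)
  "takarun" → prefix "ta" already present; 5 new (k, a, r, u, n)
  "tamivi" → prefix "ta" already present; 4 new (m, i, v, i)
Total nodes = 7 + 5 + 3 + 0 + 5 + 5 + 4 = 29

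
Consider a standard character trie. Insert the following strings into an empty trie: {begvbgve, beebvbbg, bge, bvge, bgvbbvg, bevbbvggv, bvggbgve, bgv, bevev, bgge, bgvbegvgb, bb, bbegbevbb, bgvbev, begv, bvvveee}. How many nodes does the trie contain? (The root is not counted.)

For each word, the new-node count is its length minus the longest prefix already in the trie:
  "begvbgve" → 8 new (b, e, g, v, b, g, v, e)
  "beebvbbg" → prefix "be" already present; 6 new (e, b, v, b, b, g)
  "bge" → prefix "b" already present; 2 new (g, e)
  "bvge" → prefix "b" already present; 3 new (v, g, e)
  "bgvbbvg" → prefix "bg" already present; 5 new (v, b, b, v, g)
  "bevbbvggv" → prefix "be" already present; 7 new (v, b, b, v, g, g, v)
  "bvggbgve" → prefix "bvg" already present; 5 new (g, b, g, v, e)
  "bgv" → prefix "bgv" already present; 0 new (none)
  "bevev" → prefix "bev" already present; 2 new (e, v)
  "bgge" → prefix "bg" already present; 2 new (g, e)
  "bgvbegvgb" → prefix "bgvb" already present; 5 new (e, g, v, g, b)
  "bb" → prefix "b" already present; 1 new (b)
  "bbegbevbb" → prefix "bb" already present; 7 new (e, g, b, e, v, b, b)
  "bgvbev" → prefix "bgvbe" already present; 1 new (v)
  "begv" → prefix "begv" already present; 0 new (none)
  "bvvveee" → prefix "bv" already present; 5 new (v, v, e, e, e)
Total nodes = 8 + 6 + 2 + 3 + 5 + 7 + 5 + 0 + 2 + 2 + 5 + 1 + 7 + 1 + 0 + 5 = 59

59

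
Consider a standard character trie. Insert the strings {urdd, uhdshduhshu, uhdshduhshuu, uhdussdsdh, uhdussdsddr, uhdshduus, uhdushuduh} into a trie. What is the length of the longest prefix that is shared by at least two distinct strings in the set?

11

Look for the deepest trie node that still has at least two words in its subtree.
"uhdshduhshu" and "uhdshduhshuu" agree on "uhdshduhshu" (11 characters) before diverging; nothing deeper is shared.
Longest shared-prefix length: 11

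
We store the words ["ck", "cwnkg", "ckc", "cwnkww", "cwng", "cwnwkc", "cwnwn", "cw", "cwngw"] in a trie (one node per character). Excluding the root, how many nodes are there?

15

Insert word by word; a character creates a node only if that edge doesn't already exist:
  "ck" → 2 new (c, k)
  "cwnkg" → prefix "c" already present; 4 new (w, n, k, g)
  "ckc" → prefix "ck" already present; 1 new (c)
  "cwnkww" → prefix "cwnk" already present; 2 new (w, w)
  "cwng" → prefix "cwn" already present; 1 new (g)
  "cwnwkc" → prefix "cwn" already present; 3 new (w, k, c)
  "cwnwn" → prefix "cwnw" already present; 1 new (n)
  "cw" → prefix "cw" already present; 0 new (none)
  "cwngw" → prefix "cwng" already present; 1 new (w)
Total nodes = 2 + 4 + 1 + 2 + 1 + 3 + 1 + 0 + 1 = 15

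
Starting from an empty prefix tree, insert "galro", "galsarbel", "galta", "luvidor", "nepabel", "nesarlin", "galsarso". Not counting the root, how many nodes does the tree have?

Trie structure (* marks end of a word):
(root)
├─ g
│  └─ a
│     └─ l
│        ├─ r
│        │  └─ o *
│        ├─ s
│        │  └─ a
│        │     └─ r
│        │        ├─ b
│        │        │  └─ e
│        │        │     └─ l *
│        │        └─ s
│        │           └─ o *
│        └─ t
│           └─ a *
├─ l
│  └─ u
│     └─ v
│        └─ i
│           └─ d
│              └─ o
│                 └─ r *
└─ n
   └─ e
      ├─ p
      │  └─ a
      │     └─ b
      │        └─ e
      │           └─ l *
      └─ s
         └─ a
            └─ r
               └─ l
                  └─ i
                     └─ n *
Counting every labelled node above: 35.

35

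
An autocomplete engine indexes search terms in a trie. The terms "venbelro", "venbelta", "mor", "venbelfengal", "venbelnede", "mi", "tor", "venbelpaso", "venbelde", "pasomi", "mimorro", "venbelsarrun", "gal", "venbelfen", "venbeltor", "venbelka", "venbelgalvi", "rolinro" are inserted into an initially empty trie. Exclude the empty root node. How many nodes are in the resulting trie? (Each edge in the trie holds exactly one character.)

For each word, the new-node count is its length minus the longest prefix already in the trie:
  "venbelro" → 8 new (v, e, n, b, e, l, r, o)
  "venbelta" → prefix "venbel" already present; 2 new (t, a)
  "mor" → 3 new (m, o, r)
  "venbelfengal" → prefix "venbel" already present; 6 new (f, e, n, g, a, l)
  "venbelnede" → prefix "venbel" already present; 4 new (n, e, d, e)
  "mi" → prefix "m" already present; 1 new (i)
  "tor" → 3 new (t, o, r)
  "venbelpaso" → prefix "venbel" already present; 4 new (p, a, s, o)
  "venbelde" → prefix "venbel" already present; 2 new (d, e)
  "pasomi" → 6 new (p, a, s, o, m, i)
  "mimorro" → prefix "mi" already present; 5 new (m, o, r, r, o)
  "venbelsarrun" → prefix "venbel" already present; 6 new (s, a, r, r, u, n)
  "gal" → 3 new (g, a, l)
  "venbelfen" → prefix "venbelfen" already present; 0 new (none)
  "venbeltor" → prefix "venbelt" already present; 2 new (o, r)
  "venbelka" → prefix "venbel" already present; 2 new (k, a)
  "venbelgalvi" → prefix "venbel" already present; 5 new (g, a, l, v, i)
  "rolinro" → 7 new (r, o, l, i, n, r, o)
Total nodes = 8 + 2 + 3 + 6 + 4 + 1 + 3 + 4 + 2 + 6 + 5 + 6 + 3 + 0 + 2 + 2 + 5 + 7 = 69

69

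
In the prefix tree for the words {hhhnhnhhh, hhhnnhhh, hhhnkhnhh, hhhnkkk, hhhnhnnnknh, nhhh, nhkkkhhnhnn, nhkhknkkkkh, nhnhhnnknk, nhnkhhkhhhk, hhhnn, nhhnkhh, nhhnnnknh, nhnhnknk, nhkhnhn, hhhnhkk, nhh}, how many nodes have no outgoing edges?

15

A leaf is a node with no children — equivalently, the end of a word that is not a proper prefix of any other stored word.
Those words: "hhhnhkk", "hhhnhnhhh", "hhhnhnnnknh", "hhhnkhnhh", "hhhnkkk", "hhhnnhhh", "nhhh", "nhhnkhh", "nhhnnnknh", "nhkhknkkkkh", "nhkhnhn", "nhkkkhhnhnn", "nhnhhnnknk", "nhnhnknk", "nhnkhhkhhhk"
Leaf count: 15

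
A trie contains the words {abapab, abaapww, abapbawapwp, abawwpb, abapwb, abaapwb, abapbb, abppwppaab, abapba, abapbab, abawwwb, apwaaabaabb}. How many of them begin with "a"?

Walk to "a"; the words in its subtree are exactly those with that prefix.
Matches: "abaapwb", "abaapww", "abapab", "abapba", "abapbab", "abapbawapwp", "abapbb", "abapwb", "abawwpb", "abawwwb", "abppwppaab", "apwaaabaabb"
Count: 12

12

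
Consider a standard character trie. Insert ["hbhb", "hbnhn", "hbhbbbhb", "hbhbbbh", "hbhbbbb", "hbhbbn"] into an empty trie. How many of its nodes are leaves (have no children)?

4

Leaves are exactly the stored words that no other stored word extends.
Those words: "hbhbbbb", "hbhbbbhb", "hbhbbn", "hbnhn"
Leaf count: 4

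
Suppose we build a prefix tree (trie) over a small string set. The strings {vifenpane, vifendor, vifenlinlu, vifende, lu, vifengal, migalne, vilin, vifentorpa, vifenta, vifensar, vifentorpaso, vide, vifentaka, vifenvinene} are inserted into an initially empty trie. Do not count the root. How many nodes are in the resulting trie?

54

Insert word by word; a character creates a node only if that edge doesn't already exist:
  "vifenpane" → 9 new (v, i, f, e, n, p, a, n, e)
  "vifendor" → prefix "vifen" already present; 3 new (d, o, r)
  "vifenlinlu" → prefix "vifen" already present; 5 new (l, i, n, l, u)
  "vifende" → prefix "vifend" already present; 1 new (e)
  "lu" → 2 new (l, u)
  "vifengal" → prefix "vifen" already present; 3 new (g, a, l)
  "migalne" → 7 new (m, i, g, a, l, n, e)
  "vilin" → prefix "vi" already present; 3 new (l, i, n)
  "vifentorpa" → prefix "vifen" already present; 5 new (t, o, r, p, a)
  "vifenta" → prefix "vifent" already present; 1 new (a)
  "vifensar" → prefix "vifen" already present; 3 new (s, a, r)
  "vifentorpaso" → prefix "vifentorpa" already present; 2 new (s, o)
  "vide" → prefix "vi" already present; 2 new (d, e)
  "vifentaka" → prefix "vifenta" already present; 2 new (k, a)
  "vifenvinene" → prefix "vifen" already present; 6 new (v, i, n, e, n, e)
Total nodes = 9 + 3 + 5 + 1 + 2 + 3 + 7 + 3 + 5 + 1 + 3 + 2 + 2 + 2 + 6 = 54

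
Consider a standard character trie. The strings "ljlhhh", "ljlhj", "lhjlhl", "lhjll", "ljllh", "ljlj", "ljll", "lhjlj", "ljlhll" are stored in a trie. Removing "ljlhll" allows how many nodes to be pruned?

2

After clearing the end-marker at "ljlhll", prune upward until reaching a node still needed by another word.
The suffix "ll" (2 nodes) is used only by "ljlhll"; the node for "ljlh" still has the child "h", so pruning stops there.
Nodes removed: 2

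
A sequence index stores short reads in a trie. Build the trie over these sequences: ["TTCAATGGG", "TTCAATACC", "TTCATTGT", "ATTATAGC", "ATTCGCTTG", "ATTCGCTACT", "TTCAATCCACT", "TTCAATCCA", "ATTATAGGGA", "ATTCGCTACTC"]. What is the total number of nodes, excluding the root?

Trace insertions, counting only characters that open a new branch:
  "TTCAATGGG" → 9 new (T, T, C, A, A, T, G, G, G)
  "TTCAATACC" → prefix "TTCAAT" already present; 3 new (A, C, C)
  "TTCATTGT" → prefix "TTCA" already present; 4 new (T, T, G, T)
  "ATTATAGC" → 8 new (A, T, T, A, T, A, G, C)
  "ATTCGCTTG" → prefix "ATT" already present; 6 new (C, G, C, T, T, G)
  "ATTCGCTACT" → prefix "ATTCGCT" already present; 3 new (A, C, T)
  "TTCAATCCACT" → prefix "TTCAAT" already present; 5 new (C, C, A, C, T)
  "TTCAATCCA" → prefix "TTCAATCCA" already present; 0 new (none)
  "ATTATAGGGA" → prefix "ATTATAG" already present; 3 new (G, G, A)
  "ATTCGCTACTC" → prefix "ATTCGCTACT" already present; 1 new (C)
Total nodes = 9 + 3 + 4 + 8 + 6 + 3 + 5 + 0 + 3 + 1 = 42

42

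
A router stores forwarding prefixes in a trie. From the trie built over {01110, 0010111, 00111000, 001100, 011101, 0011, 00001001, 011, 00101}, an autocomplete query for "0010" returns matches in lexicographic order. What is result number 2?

DFS of the "0010" subtree visits, in order: "00101", "0010111"
The 2nd is 0010111.

0010111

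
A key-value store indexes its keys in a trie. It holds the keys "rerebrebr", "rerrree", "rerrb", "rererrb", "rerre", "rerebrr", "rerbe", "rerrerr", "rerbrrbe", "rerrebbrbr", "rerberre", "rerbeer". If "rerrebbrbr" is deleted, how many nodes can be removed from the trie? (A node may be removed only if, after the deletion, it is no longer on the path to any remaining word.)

After clearing the end-marker at "rerrebbrbr", prune upward until reaching a node still needed by another word.
The suffix "bbrbr" (5 nodes) is used only by "rerrebbrbr"; the node for "rerre" still has the child "r", so pruning stops there.
Nodes removed: 5

5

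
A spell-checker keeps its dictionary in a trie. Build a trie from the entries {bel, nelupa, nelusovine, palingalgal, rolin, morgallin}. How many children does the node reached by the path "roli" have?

1

Follow the path "roli" to its node, then look at its outgoing edges.
Distinct next characters after "roli": n.
That node has 1 child edge.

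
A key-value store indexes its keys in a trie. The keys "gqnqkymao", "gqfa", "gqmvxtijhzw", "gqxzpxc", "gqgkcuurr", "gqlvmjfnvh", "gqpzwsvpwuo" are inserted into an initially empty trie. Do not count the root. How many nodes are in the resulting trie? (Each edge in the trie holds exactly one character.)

49

Insert word by word; a character creates a node only if that edge doesn't already exist:
  "gqnqkymao" → 9 new (g, q, n, q, k, y, m, a, o)
  "gqfa" → prefix "gq" already present; 2 new (f, a)
  "gqmvxtijhzw" → prefix "gq" already present; 9 new (m, v, x, t, i, j, h, z, w)
  "gqxzpxc" → prefix "gq" already present; 5 new (x, z, p, x, c)
  "gqgkcuurr" → prefix "gq" already present; 7 new (g, k, c, u, u, r, r)
  "gqlvmjfnvh" → prefix "gq" already present; 8 new (l, v, m, j, f, n, v, h)
  "gqpzwsvpwuo" → prefix "gq" already present; 9 new (p, z, w, s, v, p, w, u, o)
Total nodes = 9 + 2 + 9 + 5 + 7 + 8 + 9 = 49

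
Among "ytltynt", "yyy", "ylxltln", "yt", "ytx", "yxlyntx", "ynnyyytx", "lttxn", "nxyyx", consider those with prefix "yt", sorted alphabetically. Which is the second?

DFS of the "yt" subtree visits, in order: "yt", "ytltynt", "ytx"
The 2nd is ytltynt.

ytltynt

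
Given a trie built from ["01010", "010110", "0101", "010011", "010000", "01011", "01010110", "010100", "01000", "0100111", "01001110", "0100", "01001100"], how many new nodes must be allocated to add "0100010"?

2

The longest prefix of "0100010" already in the trie is "01000" (length 5).
New nodes needed: |"0100010"| − 5 = 7 − 5 = 2.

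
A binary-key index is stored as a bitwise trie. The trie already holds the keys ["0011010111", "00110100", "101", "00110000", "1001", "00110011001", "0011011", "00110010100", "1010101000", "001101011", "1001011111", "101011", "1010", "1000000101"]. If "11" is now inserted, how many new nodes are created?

"1" is already a path in the trie; the remaining "1" must be added.
New nodes needed: |"11"| − 1 = 2 − 1 = 1.

1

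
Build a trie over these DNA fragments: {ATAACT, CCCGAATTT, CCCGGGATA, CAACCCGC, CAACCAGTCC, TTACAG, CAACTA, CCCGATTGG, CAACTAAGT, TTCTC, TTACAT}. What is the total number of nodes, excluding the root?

Insert word by word; a character creates a node only if that edge doesn't already exist:
  "ATAACT" → 6 new (A, T, A, A, C, T)
  "CCCGAATTT" → 9 new (C, C, C, G, A, A, T, T, T)
  "CCCGGGATA" → prefix "CCCG" already present; 5 new (G, G, A, T, A)
  "CAACCCGC" → prefix "C" already present; 7 new (A, A, C, C, C, G, C)
  "CAACCAGTCC" → prefix "CAACC" already present; 5 new (A, G, T, C, C)
  "TTACAG" → 6 new (T, T, A, C, A, G)
  "CAACTA" → prefix "CAAC" already present; 2 new (T, A)
  "CCCGATTGG" → prefix "CCCGA" already present; 4 new (T, T, G, G)
  "CAACTAAGT" → prefix "CAACTA" already present; 3 new (A, G, T)
  "TTCTC" → prefix "TT" already present; 3 new (C, T, C)
  "TTACAT" → prefix "TTACA" already present; 1 new (T)
Total nodes = 6 + 9 + 5 + 7 + 5 + 6 + 2 + 4 + 3 + 3 + 1 = 51

51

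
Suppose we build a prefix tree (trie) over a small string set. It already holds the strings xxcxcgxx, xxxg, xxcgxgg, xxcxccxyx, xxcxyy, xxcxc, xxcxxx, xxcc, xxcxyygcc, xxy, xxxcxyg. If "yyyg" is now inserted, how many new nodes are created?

Nothing in the trie begins with "y"; the whole of "yyyg" is new.
4 − 0 = 4 new nodes.

4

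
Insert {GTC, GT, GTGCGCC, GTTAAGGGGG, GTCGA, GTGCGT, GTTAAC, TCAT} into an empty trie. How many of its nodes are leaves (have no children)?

6

Leaves are exactly the stored words that no other stored word extends.
Those words: "GTCGA", "GTGCGCC", "GTGCGT", "GTTAAC", "GTTAAGGGGG", "TCAT"
Leaf count: 6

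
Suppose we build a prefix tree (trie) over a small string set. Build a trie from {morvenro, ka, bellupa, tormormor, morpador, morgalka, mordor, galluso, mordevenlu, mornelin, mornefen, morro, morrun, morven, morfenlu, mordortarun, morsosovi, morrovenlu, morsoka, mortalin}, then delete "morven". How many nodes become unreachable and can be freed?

Walk "morven" from the leaf back toward the root, removing each node that no remaining word uses.
Every node on "morven" is still needed (e.g. by "morvenro"), so nothing is freed.
Nodes removed: 0

0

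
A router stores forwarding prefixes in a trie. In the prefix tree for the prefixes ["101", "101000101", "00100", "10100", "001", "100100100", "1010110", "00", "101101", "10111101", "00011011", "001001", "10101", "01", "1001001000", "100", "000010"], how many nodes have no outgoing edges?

Leaves are exactly the stored words that no other stored word extends.
Those words: "000010", "00011011", "001001", "01", "1001001000", "101000101", "1010110", "101101", "10111101"
Leaf count: 9

9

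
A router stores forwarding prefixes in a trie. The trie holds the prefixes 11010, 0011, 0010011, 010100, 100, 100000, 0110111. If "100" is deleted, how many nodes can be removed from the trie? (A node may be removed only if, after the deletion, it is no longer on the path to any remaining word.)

Walk "100" from the leaf back toward the root, removing each node that no remaining word uses.
Every node on "100" is still needed (e.g. by "100000"), so nothing is freed.
Nodes removed: 0

0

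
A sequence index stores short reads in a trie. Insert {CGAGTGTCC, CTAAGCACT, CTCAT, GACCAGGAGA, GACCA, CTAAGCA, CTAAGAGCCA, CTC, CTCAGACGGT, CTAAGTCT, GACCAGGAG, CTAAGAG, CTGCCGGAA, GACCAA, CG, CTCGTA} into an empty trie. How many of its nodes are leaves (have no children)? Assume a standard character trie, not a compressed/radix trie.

10

A leaf is a node with no children — equivalently, the end of a word that is not a proper prefix of any other stored word.
Those words: "CGAGTGTCC", "CTAAGAGCCA", "CTAAGCACT", "CTAAGTCT", "CTCAGACGGT", "CTCAT", "CTCGTA", "CTGCCGGAA", "GACCAA", "GACCAGGAGA"
Leaf count: 10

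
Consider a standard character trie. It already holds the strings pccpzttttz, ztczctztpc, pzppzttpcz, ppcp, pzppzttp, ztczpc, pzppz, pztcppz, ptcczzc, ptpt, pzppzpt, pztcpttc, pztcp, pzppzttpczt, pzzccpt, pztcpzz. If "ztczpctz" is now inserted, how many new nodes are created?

Walking "ztczpctz" from the root, the first 6 characters ("ztczpc") follow existing edges; "t" is the first miss.
Each of the 2 remaining characters creates one node.

2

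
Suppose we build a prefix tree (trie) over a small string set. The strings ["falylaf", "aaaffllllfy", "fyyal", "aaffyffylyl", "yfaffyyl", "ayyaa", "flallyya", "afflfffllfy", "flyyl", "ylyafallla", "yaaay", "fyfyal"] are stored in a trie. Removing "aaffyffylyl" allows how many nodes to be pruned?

After clearing the end-marker at "aaffyffylyl", prune upward until reaching a node still needed by another word.
The suffix "ffyffylyl" (9 nodes) is used only by "aaffyffylyl"; the node for "aa" still has the child "a", so pruning stops there.
Nodes removed: 9

9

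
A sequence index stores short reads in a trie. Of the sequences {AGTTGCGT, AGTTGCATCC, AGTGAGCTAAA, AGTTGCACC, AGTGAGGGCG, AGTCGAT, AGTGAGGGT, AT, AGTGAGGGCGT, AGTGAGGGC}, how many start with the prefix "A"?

10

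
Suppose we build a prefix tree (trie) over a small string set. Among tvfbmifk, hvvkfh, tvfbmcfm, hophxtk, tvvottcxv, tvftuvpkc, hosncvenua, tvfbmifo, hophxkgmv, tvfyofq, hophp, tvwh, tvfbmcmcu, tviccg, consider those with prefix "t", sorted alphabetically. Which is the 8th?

tvvottcxv

DFS of the "t" subtree visits, in order: "tvfbmcfm", "tvfbmcmcu", "tvfbmifk", "tvfbmifo", "tvftuvpkc", "tvfyofq", "tviccg", "tvvottcxv", "tvwh"
Position 8: tvvottcxv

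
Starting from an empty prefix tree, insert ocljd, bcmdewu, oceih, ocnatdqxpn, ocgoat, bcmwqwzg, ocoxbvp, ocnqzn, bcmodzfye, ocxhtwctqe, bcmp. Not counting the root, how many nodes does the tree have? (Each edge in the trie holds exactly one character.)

For each word, the new-node count is its length minus the longest prefix already in the trie:
  "ocljd" → 5 new (o, c, l, j, d)
  "bcmdewu" → 7 new (b, c, m, d, e, w, u)
  "oceih" → prefix "oc" already present; 3 new (e, i, h)
  "ocnatdqxpn" → prefix "oc" already present; 8 new (n, a, t, d, q, x, p, n)
  "ocgoat" → prefix "oc" already present; 4 new (g, o, a, t)
  "bcmwqwzg" → prefix "bcm" already present; 5 new (w, q, w, z, g)
  "ocoxbvp" → prefix "oc" already present; 5 new (o, x, b, v, p)
  "ocnqzn" → prefix "ocn" already present; 3 new (q, z, n)
  "bcmodzfye" → prefix "bcm" already present; 6 new (o, d, z, f, y, e)
  "ocxhtwctqe" → prefix "oc" already present; 8 new (x, h, t, w, c, t, q, e)
  "bcmp" → prefix "bcm" already present; 1 new (p)
Total nodes = 5 + 7 + 3 + 8 + 4 + 5 + 5 + 3 + 6 + 8 + 1 = 55

55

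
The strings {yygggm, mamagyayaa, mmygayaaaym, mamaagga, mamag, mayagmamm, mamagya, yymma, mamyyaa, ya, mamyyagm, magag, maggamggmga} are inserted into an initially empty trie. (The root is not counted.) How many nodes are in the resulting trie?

Count nodes per top-level branch (shared prefixes stored once):
  'm'-branch (magag, maggamggmga, mamaagga, mamag, mamagya, mamagyayaa, mamyyaa, mamyyagm, mayagmamm, mmygayaaaym): 48 nodes
  'y'-branch (ya, yygggm, yymma): 10 nodes
Sum: 58

58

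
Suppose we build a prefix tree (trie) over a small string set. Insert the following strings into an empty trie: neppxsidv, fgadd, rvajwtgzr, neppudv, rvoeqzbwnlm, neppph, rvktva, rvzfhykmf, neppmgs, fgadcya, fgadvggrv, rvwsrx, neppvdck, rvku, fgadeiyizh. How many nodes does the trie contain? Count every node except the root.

74

Count nodes per top-level branch (shared prefixes stored once):
  'f'-branch (fgadcya, fgadd, fgadeiyizh, fgadvggrv): 19 nodes
  'n'-branch (neppmgs, neppph, neppudv, neppvdck, neppxsidv): 21 nodes
  'r'-branch (rvajwtgzr, rvktva, rvku, rvoeqzbwnlm, rvwsrx, rvzfhykmf): 34 nodes
Sum: 74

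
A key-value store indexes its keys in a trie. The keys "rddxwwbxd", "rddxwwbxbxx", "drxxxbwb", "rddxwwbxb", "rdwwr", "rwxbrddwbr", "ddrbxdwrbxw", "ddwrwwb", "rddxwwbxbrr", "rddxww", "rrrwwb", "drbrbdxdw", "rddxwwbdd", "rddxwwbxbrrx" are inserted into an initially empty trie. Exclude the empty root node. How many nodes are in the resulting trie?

Insert word by word; a character creates a node only if that edge doesn't already exist:
  "rddxwwbxd" → 9 new (r, d, d, x, w, w, b, x, d)
  "rddxwwbxbxx" → prefix "rddxwwbx" already present; 3 new (b, x, x)
  "drxxxbwb" → 8 new (d, r, x, x, x, b, w, b)
  "rddxwwbxb" → prefix "rddxwwbxb" already present; 0 new (none)
  "rdwwr" → prefix "rd" already present; 3 new (w, w, r)
  "rwxbrddwbr" → prefix "r" already present; 9 new (w, x, b, r, d, d, w, b, r)
  "ddrbxdwrbxw" → prefix "d" already present; 10 new (d, r, b, x, d, w, r, b, x, w)
  "ddwrwwb" → prefix "dd" already present; 5 new (w, r, w, w, b)
  "rddxwwbxbrr" → prefix "rddxwwbxb" already present; 2 new (r, r)
  "rddxww" → prefix "rddxww" already present; 0 new (none)
  "rrrwwb" → prefix "r" already present; 5 new (r, r, w, w, b)
  "drbrbdxdw" → prefix "dr" already present; 7 new (b, r, b, d, x, d, w)
  "rddxwwbdd" → prefix "rddxwwb" already present; 2 new (d, d)
  "rddxwwbxbrrx" → prefix "rddxwwbxbrr" already present; 1 new (x)
Total nodes = 9 + 3 + 8 + 0 + 3 + 9 + 10 + 5 + 2 + 0 + 5 + 7 + 2 + 1 = 64

64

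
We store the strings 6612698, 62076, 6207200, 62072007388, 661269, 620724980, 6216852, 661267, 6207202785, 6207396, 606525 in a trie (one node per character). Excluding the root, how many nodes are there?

40

Count nodes per top-level branch (shared prefixes stored once):
  '6'-branch (606525, 6207200, 62072007388, 6207202785, 620724980, 6207396, 62076, 6216852, 661267, 661269, 6612698): 40 nodes
Sum: 40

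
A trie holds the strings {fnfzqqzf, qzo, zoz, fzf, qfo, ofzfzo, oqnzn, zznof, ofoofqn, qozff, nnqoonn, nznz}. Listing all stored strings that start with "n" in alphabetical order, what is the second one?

nznz

Filter for "n…" and sort: "nnqoonn", "nznz"
Position 2: nznz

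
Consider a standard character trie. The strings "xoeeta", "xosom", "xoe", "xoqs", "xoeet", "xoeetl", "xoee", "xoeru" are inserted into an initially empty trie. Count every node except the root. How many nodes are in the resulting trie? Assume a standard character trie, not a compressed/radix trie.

Trie structure (* marks end of a word):
(root)
└─ x
   └─ o
      ├─ e *
      │  ├─ e *
      │  │  └─ t *
      │  │     ├─ a *
      │  │     └─ l *
      │  └─ r
      │     └─ u *
      ├─ q
      │  └─ s *
      └─ s
         └─ o
            └─ m *
Counting every labelled node above: 14.

14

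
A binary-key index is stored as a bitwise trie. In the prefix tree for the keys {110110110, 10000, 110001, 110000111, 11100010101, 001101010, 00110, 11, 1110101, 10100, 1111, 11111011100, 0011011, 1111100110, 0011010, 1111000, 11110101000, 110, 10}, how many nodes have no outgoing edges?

Leaves are exactly the stored words that no other stored word extends.
Those words: "001101010", "0011011", "10000", "10100", "110000111", "110001", "110110110", "11100010101", "1110101", "1111000", "11110101000", "1111100110", "11111011100"
Leaf count: 13

13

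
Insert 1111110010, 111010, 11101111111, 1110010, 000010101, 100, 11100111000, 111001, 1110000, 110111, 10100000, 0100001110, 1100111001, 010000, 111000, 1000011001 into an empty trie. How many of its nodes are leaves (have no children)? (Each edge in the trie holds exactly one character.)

12

A leaf is a node with no children — equivalently, the end of a word that is not a proper prefix of any other stored word.
Those words: "000010101", "0100001110", "1000011001", "10100000", "1100111001", "110111", "1110000", "1110010", "11100111000", "111010", "11101111111", "1111110010"
Leaf count: 12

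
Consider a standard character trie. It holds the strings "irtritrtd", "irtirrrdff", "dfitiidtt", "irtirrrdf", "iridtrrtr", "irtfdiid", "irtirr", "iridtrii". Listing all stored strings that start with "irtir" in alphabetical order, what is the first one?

DFS of the "irtir" subtree visits, in order: "irtirr", "irtirrrdf", "irtirrrdff"
Position 1: irtirr

irtirr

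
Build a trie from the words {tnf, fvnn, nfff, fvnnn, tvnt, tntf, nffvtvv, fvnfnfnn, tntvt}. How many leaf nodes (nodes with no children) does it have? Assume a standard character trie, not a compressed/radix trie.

Leaves are exactly the stored words that no other stored word extends.
Those words: "fvnfnfnn", "fvnnn", "nfff", "nffvtvv", "tnf", "tntf", "tntvt", "tvnt"
Leaf count: 8

8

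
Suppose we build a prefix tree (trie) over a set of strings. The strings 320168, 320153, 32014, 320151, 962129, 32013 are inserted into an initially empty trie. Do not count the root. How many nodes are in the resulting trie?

17

For each word, the new-node count is its length minus the longest prefix already in the trie:
  "320168" → 6 new (3, 2, 0, 1, 6, 8)
  "320153" → prefix "3201" already present; 2 new (5, 3)
  "32014" → prefix "3201" already present; 1 new (4)
  "320151" → prefix "32015" already present; 1 new (1)
  "962129" → 6 new (9, 6, 2, 1, 2, 9)
  "32013" → prefix "3201" already present; 1 new (3)
Total nodes = 6 + 2 + 1 + 1 + 6 + 1 = 17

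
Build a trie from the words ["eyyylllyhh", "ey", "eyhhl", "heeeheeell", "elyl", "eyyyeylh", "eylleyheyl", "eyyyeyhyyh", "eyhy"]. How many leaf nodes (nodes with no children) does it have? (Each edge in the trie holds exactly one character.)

8

Leaves are exactly the stored words that no other stored word extends.
Those words: "elyl", "eyhhl", "eyhy", "eylleyheyl", "eyyyeyhyyh", "eyyyeylh", "eyyylllyhh", "heeeheeell"
Leaf count: 8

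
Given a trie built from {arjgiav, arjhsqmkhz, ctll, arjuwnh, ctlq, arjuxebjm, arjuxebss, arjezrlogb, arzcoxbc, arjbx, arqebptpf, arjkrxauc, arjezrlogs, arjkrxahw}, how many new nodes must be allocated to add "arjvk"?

"arj" is already a path in the trie; the remaining "vk" must be added.
So 5 − 3 = 2 new nodes.

2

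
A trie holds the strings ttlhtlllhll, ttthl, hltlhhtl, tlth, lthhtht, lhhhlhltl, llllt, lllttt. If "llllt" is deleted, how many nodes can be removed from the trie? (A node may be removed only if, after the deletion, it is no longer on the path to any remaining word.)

After clearing the end-marker at "llllt", prune upward until reaching a node still needed by another word.
The suffix "lt" (2 nodes) is used only by "llllt"; the node for "lll" still has the child "t", so pruning stops there.
Nodes removed: 2

2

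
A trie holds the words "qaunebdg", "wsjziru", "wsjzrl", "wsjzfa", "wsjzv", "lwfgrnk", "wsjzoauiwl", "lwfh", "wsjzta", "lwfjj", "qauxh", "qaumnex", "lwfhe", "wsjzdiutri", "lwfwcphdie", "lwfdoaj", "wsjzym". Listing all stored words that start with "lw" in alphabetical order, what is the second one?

Words with prefix "lw", in lexicographic order: "lwfdoaj", "lwfgrnk", "lwfh", "lwfhe", "lwfjj", "lwfwcphdie"
Position 2: lwfgrnk

lwfgrnk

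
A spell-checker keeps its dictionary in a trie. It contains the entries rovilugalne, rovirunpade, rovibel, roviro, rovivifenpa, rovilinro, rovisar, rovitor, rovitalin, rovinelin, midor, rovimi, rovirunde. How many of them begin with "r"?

Walk to "r"; the words in its subtree are exactly those with that prefix.
Words under "r": rovibel, rovilinro, rovilugalne, rovimi, rovinelin, roviro, rovirunde, rovirunpade, rovisar, rovitalin, rovitor, rovivifenpa
Count: 12

12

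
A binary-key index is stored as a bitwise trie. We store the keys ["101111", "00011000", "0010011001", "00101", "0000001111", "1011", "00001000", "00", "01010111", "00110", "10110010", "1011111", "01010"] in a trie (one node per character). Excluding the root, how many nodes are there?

Trace insertions, counting only characters that open a new branch:
  "101111" → 6 new (1, 0, 1, 1, 1, 1)
  "00011000" → 8 new (0, 0, 0, 1, 1, 0, 0, 0)
  "0010011001" → prefix "00" already present; 8 new (1, 0, 0, 1, 1, 0, 0, 1)
  "00101" → prefix "0010" already present; 1 new (1)
  "0000001111" → prefix "000" already present; 7 new (0, 0, 0, 1, 1, 1, 1)
  "1011" → prefix "1011" already present; 0 new (none)
  "00001000" → prefix "0000" already present; 4 new (1, 0, 0, 0)
  "00" → prefix "00" already present; 0 new (none)
  "01010111" → prefix "0" already present; 7 new (1, 0, 1, 0, 1, 1, 1)
  "00110" → prefix "001" already present; 2 new (1, 0)
  "10110010" → prefix "1011" already present; 4 new (0, 0, 1, 0)
  "1011111" → prefix "101111" already present; 1 new (1)
  "01010" → prefix "01010" already present; 0 new (none)
Total nodes = 6 + 8 + 8 + 1 + 7 + 0 + 4 + 0 + 7 + 2 + 4 + 1 + 0 = 48

48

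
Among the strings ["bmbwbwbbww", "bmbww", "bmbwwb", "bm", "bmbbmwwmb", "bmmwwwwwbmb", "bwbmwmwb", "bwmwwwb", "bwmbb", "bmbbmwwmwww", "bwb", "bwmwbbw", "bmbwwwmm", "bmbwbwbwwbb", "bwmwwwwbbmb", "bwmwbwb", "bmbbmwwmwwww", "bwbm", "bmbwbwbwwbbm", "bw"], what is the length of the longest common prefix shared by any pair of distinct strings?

Look for the deepest trie node that still has at least two words in its subtree.
"bmbbmwwmwww" and "bmbbmwwmwwww" agree on "bmbbmwwmwww" (11 characters) before diverging; nothing deeper is shared.
Longest shared-prefix length: 11

11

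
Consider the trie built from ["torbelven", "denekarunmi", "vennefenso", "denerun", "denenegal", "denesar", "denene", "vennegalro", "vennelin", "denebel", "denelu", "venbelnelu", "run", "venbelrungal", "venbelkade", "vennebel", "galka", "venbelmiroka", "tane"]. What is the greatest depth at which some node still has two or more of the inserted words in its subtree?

6

Look for the deepest trie node that still has at least two words in its subtree.
"denene" and "denenegal" agree on "denene" (6 characters) before diverging; nothing deeper is shared.
Longest shared-prefix length: 6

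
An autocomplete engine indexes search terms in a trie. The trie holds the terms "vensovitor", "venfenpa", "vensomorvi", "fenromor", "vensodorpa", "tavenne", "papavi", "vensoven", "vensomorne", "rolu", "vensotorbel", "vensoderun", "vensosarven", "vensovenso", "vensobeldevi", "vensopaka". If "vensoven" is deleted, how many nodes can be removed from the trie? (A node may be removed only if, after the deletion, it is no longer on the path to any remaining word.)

A node on "vensoven"'s path can go only if nothing else ends at it or branches off below it.
Every node on "vensoven" is still needed (e.g. by "vensovenso"), so nothing is freed.
Nodes removed: 0

0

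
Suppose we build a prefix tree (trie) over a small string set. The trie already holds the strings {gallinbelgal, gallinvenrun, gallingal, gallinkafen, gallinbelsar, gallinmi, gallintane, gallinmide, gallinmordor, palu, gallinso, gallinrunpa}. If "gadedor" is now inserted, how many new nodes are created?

5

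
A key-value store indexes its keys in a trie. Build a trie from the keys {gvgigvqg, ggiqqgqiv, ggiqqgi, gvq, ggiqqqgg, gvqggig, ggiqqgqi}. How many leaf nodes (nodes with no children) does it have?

A leaf is a node with no children — equivalently, the end of a word that is not a proper prefix of any other stored word.
Those words: "ggiqqgi", "ggiqqgqiv", "ggiqqqgg", "gvgigvqg", "gvqggig"
Leaf count: 5

5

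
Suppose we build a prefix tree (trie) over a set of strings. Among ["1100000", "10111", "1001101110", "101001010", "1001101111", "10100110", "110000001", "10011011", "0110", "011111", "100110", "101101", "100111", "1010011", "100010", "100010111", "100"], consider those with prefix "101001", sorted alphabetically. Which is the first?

101001010

Words with prefix "101001", in lexicographic order: "101001010", "1010011", "10100110"
Position 1: 101001010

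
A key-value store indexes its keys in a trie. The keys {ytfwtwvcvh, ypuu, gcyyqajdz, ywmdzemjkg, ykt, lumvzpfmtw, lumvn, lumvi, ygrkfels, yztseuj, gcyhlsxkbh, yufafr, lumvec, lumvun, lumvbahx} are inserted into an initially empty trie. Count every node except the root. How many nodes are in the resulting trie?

Trace insertions, counting only characters that open a new branch:
  "ytfwtwvcvh" → 10 new (y, t, f, w, t, w, v, c, v, h)
  "ypuu" → prefix "y" already present; 3 new (p, u, u)
  "gcyyqajdz" → 9 new (g, c, y, y, q, a, j, d, z)
  "ywmdzemjkg" → prefix "y" already present; 9 new (w, m, d, z, e, m, j, k, g)
  "ykt" → prefix "y" already present; 2 new (k, t)
  "lumvzpfmtw" → 10 new (l, u, m, v, z, p, f, m, t, w)
  "lumvn" → prefix "lumv" already present; 1 new (n)
  "lumvi" → prefix "lumv" already present; 1 new (i)
  "ygrkfels" → prefix "y" already present; 7 new (g, r, k, f, e, l, s)
  "yztseuj" → prefix "y" already present; 6 new (z, t, s, e, u, j)
  "gcyhlsxkbh" → prefix "gcy" already present; 7 new (h, l, s, x, k, b, h)
  "yufafr" → prefix "y" already present; 5 new (u, f, a, f, r)
  "lumvec" → prefix "lumv" already present; 2 new (e, c)
  "lumvun" → prefix "lumv" already present; 2 new (u, n)
  "lumvbahx" → prefix "lumv" already present; 4 new (b, a, h, x)
Total nodes = 10 + 3 + 9 + 9 + 2 + 10 + 1 + 1 + 7 + 6 + 7 + 5 + 2 + 2 + 4 = 78

78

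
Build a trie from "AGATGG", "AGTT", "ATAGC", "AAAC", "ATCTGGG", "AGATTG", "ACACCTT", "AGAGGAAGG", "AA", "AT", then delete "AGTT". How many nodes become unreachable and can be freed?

2

Walk "AGTT" from the leaf back toward the root, removing each node that no remaining word uses.
The suffix "TT" (2 nodes) is used only by "AGTT"; the node for "AG" still has the child "A", so pruning stops there.
Nodes removed: 2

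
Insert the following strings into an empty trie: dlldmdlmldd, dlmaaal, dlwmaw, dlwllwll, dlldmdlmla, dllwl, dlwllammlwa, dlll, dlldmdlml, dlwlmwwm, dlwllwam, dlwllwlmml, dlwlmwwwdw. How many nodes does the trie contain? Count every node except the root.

47

Count nodes per top-level branch (shared prefixes stored once):
  'd'-branch (dlldmdlml, dlldmdlmla, dlldmdlmldd, dlll, dllwl, dlmaaal, dlwllammlwa, dlwllwam, dlwllwll, dlwllwlmml, dlwlmwwm, dlwlmwwwdw, dlwmaw): 47 nodes
Sum: 47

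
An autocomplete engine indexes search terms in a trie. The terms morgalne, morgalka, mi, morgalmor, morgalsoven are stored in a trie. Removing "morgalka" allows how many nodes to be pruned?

After clearing the end-marker at "morgalka", prune upward until reaching a node still needed by another word.
The suffix "ka" (2 nodes) is used only by "morgalka"; the node for "morgal" still has the child "n", so pruning stops there.
Nodes removed: 2

2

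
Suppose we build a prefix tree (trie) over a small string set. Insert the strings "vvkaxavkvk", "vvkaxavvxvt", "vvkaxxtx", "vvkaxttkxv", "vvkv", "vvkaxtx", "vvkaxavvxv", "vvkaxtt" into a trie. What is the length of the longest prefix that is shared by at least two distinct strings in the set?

10

Look for the deepest trie node that still has at least two words in its subtree.
"vvkaxavvxv" and "vvkaxavvxvt" agree on "vvkaxavvxv" (10 characters) before diverging; nothing deeper is shared.
Longest shared-prefix length: 10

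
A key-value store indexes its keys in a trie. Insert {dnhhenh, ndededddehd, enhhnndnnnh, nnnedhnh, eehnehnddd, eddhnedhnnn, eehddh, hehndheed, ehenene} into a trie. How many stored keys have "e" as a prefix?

5

Walk to "e"; the words in its subtree are exactly those with that prefix.
Matches: "eddhnedhnnn", "eehddh", "eehnehnddd", "ehenene", "enhhnndnnnh"
Count: 5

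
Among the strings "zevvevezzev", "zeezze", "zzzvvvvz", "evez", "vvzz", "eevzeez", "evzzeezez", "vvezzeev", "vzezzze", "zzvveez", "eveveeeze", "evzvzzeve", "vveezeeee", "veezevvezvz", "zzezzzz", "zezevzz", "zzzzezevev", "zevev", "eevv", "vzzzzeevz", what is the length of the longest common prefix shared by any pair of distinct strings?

Equivalently: take the maximum, over all pairs, of their longest common prefix length.
e.g. "eevv" and "eevzeez" share the prefix "eev" of length 3; no pair shares a longer one.
Longest shared-prefix length: 3

3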